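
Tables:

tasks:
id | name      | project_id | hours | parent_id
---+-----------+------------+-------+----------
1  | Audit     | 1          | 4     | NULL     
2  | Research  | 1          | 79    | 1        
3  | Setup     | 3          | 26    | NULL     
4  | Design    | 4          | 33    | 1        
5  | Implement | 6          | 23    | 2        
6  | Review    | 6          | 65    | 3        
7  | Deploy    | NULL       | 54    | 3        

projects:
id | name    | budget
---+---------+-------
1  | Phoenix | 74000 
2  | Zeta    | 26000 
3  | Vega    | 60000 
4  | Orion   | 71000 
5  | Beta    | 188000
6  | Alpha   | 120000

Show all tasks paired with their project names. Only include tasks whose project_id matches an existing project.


INNER JOIN keeps only tasks rows whose project_id matches an id in projects. Walk through each task:
  - task 1 (Audit): project_id=1 -> matches Phoenix
  - task 2 (Research): project_id=1 -> matches Phoenix
  - task 3 (Setup): project_id=3 -> matches Vega
  - task 4 (Design): project_id=4 -> matches Orion
  - task 5 (Implement): project_id=6 -> matches Alpha
  - task 6 (Review): project_id=6 -> matches Alpha
  - task 7 (Deploy): project_id=NULL, no match -> dropped
So 1 of 7 rows is dropped.

SQL:
SELECT a.name, b.name AS project
FROM tasks a
INNER JOIN projects b ON a.project_id = b.id

Result:
name      | project
----------+--------
Audit     | Phoenix
Research  | Phoenix
Setup     | Vega   
Design    | Orion  
Implement | Alpha  
Review    | Alpha  


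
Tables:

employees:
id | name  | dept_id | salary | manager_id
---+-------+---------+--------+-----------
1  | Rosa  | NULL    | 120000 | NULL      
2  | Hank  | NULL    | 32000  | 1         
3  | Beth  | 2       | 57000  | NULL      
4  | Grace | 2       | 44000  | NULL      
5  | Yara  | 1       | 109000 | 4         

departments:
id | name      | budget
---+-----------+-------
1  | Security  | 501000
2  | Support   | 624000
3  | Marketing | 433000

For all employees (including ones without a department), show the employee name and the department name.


LEFT JOIN keeps every row from employees (the left table); where dept_id has no match in departments, the department columns become NULL. Walk through each employee:
  - employee 1 (Rosa): dept_id=NULL, no match -> kept with NULL
  - employee 2 (Hank): dept_id=NULL, no match -> kept with NULL
  - employee 3 (Beth): dept_id=2 -> matches Support
  - employee 4 (Grace): dept_id=2 -> matches Support
  - employee 5 (Yara): dept_id=1 -> matches Security
All 5 rows appear; 2 have NULL department.

SQL:
SELECT a.name, b.name AS department
FROM employees a
LEFT JOIN departments b ON a.dept_id = b.id

Result:
name  | department
------+-----------
Rosa  | NULL      
Hank  | NULL      
Beth  | Support   
Grace | Support   
Yara  | Security  


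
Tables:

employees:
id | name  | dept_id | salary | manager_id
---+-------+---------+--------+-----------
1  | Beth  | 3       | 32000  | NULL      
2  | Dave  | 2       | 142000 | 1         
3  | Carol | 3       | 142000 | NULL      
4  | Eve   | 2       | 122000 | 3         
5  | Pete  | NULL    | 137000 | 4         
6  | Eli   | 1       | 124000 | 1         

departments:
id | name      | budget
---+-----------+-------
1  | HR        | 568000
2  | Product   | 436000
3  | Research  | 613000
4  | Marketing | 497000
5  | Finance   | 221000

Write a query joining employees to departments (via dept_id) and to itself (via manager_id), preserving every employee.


Two LEFT JOINs from the same base table employees: one to departments via dept_id, one to employees itself via manager_id. Both are LEFT so every employee is preserved.
Match against departments:
  - employee 1 (Beth): dept_id=3 -> matches Research
  - employee 2 (Dave): dept_id=2 -> matches Product
  - employee 3 (Carol): dept_id=3 -> matches Research
  - employee 4 (Eve): dept_id=2 -> matches Product
  - employee 5 (Pete): dept_id=NULL, no match -> kept with NULL
  - employee 6 (Eli): dept_id=1 -> matches HR
Match against employees (self):
  - employee 1 (Beth): manager_id=NULL -> NULL
  - employee 2 (Dave): manager_id=1 -> Beth
  - employee 3 (Carol): manager_id=NULL -> NULL
  - employee 4 (Eve): manager_id=3 -> Carol
  - employee 5 (Pete): manager_id=4 -> Eve
  - employee 6 (Eli): manager_id=1 -> Beth

SQL:
SELECT a.name, b.name AS department, c.name AS manager
FROM employees a
LEFT JOIN departments b ON a.dept_id = b.id
LEFT JOIN employees c ON a.manager_id = c.id

Result:
name  | department | manager
------+------------+--------
Beth  | Research   | NULL   
Dave  | Product    | Beth   
Carol | Research   | NULL   
Eve   | Product    | Carol  
Pete  | NULL       | Eve    
Eli   | HR         | Beth   


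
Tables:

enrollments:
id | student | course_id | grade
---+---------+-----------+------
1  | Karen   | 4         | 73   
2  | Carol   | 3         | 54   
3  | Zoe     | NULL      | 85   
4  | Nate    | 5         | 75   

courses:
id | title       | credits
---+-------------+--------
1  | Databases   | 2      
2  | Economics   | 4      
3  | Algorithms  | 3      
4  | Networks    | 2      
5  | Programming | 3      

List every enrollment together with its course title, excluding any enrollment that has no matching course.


INNER JOIN keeps only enrollments rows whose course_id matches an id in courses. Walk through each enrollment:
  - enrollment 1 (Karen): course_id=4 -> matches Networks
  - enrollment 2 (Carol): course_id=3 -> matches Algorithms
  - enrollment 3 (Zoe): course_id=NULL, no match -> dropped
  - enrollment 4 (Nate): course_id=5 -> matches Programming
So 1 of 4 rows is dropped.

SQL:
SELECT a.student, b.title AS course
FROM enrollments a
INNER JOIN courses b ON a.course_id = b.id

Result:
student | course     
--------+------------
Karen   | Networks   
Carol   | Algorithms 
Nate    | Programming


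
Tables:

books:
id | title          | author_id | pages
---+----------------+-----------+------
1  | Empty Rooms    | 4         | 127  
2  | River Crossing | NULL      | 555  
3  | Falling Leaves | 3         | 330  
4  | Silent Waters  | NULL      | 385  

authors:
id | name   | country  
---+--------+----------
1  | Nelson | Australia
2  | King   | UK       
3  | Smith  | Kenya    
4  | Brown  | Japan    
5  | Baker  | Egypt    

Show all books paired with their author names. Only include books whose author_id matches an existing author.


INNER JOIN keeps only books rows whose author_id matches an id in authors. Walk through each book:
  - book 1 (Empty Rooms): author_id=4 -> matches Brown
  - book 2 (River Crossing): author_id=NULL, no match -> dropped
  - book 3 (Falling Leaves): author_id=3 -> matches Smith
  - book 4 (Silent Waters): author_id=NULL, no match -> dropped
So 2 of 4 rows are dropped.

SQL:
SELECT a.title, b.name AS author
FROM books a
INNER JOIN authors b ON a.author_id = b.id

Result:
title          | author
---------------+-------
Empty Rooms    | Brown 
Falling Leaves | Smith 


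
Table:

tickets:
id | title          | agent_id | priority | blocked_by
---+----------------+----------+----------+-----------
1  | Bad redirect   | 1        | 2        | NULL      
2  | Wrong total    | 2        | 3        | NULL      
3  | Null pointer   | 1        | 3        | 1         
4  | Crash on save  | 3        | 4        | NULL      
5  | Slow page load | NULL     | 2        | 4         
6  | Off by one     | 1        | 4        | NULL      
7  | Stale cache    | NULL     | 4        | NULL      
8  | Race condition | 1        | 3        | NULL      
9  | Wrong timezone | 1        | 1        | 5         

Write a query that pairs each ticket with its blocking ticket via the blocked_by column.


This is a self-join: tickets is joined to a second copy of itself, matching each row's blocked_by to another row's id. Use LEFT JOIN so rows with blocked_by=NULL are kept.
  - ticket 1 (Bad redirect): blocked_by=NULL -> NULL
  - ticket 2 (Wrong total): blocked_by=NULL -> NULL
  - ticket 3 (Null pointer): blocked_by=1 -> Bad redirect
  - ticket 4 (Crash on save): blocked_by=NULL -> NULL
  - ticket 5 (Slow page load): blocked_by=4 -> Crash on save
  - ticket 6 (Off by one): blocked_by=NULL -> NULL
  - ticket 7 (Stale cache): blocked_by=NULL -> NULL
  - ticket 8 (Race condition): blocked_by=NULL -> NULL
  - ticket 9 (Wrong timezone): blocked_by=5 -> Slow page load

SQL:
SELECT a.title AS item, b.title AS blocked_by
FROM tickets a
LEFT JOIN tickets b ON a.blocked_by = b.id

Result:
item           | blocked_by    
---------------+---------------
Bad redirect   | NULL          
Wrong total    | NULL          
Null pointer   | Bad redirect  
Crash on save  | NULL          
Slow page load | Crash on save 
Off by one     | NULL          
Stale cache    | NULL          
Race condition | NULL          
Wrong timezone | Slow page load


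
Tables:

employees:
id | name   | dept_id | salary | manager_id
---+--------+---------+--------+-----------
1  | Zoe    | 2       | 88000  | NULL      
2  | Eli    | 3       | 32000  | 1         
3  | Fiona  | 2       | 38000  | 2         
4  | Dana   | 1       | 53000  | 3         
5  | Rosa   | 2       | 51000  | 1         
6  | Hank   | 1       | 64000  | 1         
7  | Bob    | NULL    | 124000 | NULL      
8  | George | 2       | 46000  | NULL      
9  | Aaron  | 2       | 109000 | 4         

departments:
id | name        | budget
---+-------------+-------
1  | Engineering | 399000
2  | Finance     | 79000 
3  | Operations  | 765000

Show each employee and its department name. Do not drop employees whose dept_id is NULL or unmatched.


LEFT JOIN keeps every row from employees (the left table); where dept_id has no match in departments, the department columns become NULL. Walk through each employee:
  - employee 1 (Zoe): dept_id=2 -> matches Finance
  - employee 2 (Eli): dept_id=3 -> matches Operations
  - employee 3 (Fiona): dept_id=2 -> matches Finance
  - employee 4 (Dana): dept_id=1 -> matches Engineering
  - employee 5 (Rosa): dept_id=2 -> matches Finance
  - employee 6 (Hank): dept_id=1 -> matches Engineering
  - employee 7 (Bob): dept_id=NULL, no match -> kept with NULL
  - employee 8 (George): dept_id=2 -> matches Finance
  - employee 9 (Aaron): dept_id=2 -> matches Finance
All 9 rows appear; 1 has NULL department.

SQL:
SELECT a.name, b.name AS department
FROM employees a
LEFT JOIN departments b ON a.dept_id = b.id

Result:
name   | department 
-------+------------
Zoe    | Finance    
Eli    | Operations 
Fiona  | Finance    
Dana   | Engineering
Rosa   | Finance    
Hank   | Engineering
Bob    | NULL       
George | Finance    
Aaron  | Finance    


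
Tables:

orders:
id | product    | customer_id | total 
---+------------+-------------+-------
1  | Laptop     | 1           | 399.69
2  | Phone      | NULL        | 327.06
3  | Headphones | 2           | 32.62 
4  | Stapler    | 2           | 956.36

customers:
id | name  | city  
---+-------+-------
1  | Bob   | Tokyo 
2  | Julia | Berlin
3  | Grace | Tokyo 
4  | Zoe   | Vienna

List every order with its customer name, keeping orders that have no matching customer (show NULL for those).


LEFT JOIN keeps every row from orders (the left table); where customer_id has no match in customers, the customer columns become NULL. Walk through each order:
  - order 1 (Laptop): customer_id=1 -> matches Bob
  - order 2 (Phone): customer_id=NULL, no match -> kept with NULL
  - order 3 (Headphones): customer_id=2 -> matches Julia
  - order 4 (Stapler): customer_id=2 -> matches Julia
All 4 rows appear; 1 has NULL customer.

SQL:
SELECT a.product, b.name AS customer
FROM orders a
LEFT JOIN customers b ON a.customer_id = b.id

Result:
product    | customer
-----------+---------
Laptop     | Bob     
Phone      | NULL    
Headphones | Julia   
Stapler    | Julia   


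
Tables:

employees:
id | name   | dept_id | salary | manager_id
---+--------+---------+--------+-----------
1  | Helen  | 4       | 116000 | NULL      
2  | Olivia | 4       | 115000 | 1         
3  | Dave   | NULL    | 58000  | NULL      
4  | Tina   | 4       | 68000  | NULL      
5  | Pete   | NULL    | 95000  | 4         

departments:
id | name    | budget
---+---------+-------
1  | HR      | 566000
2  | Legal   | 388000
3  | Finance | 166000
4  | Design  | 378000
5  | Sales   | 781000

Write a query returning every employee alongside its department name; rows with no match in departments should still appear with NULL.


LEFT JOIN keeps every row from employees (the left table); where dept_id has no match in departments, the department columns become NULL. Walk through each employee:
  - employee 1 (Helen): dept_id=4 -> matches Design
  - employee 2 (Olivia): dept_id=4 -> matches Design
  - employee 3 (Dave): dept_id=NULL, no match -> kept with NULL
  - employee 4 (Tina): dept_id=4 -> matches Design
  - employee 5 (Pete): dept_id=NULL, no match -> kept with NULL
All 5 rows appear; 2 have NULL department.

SQL:
SELECT a.name, b.name AS department
FROM employees a
LEFT JOIN departments b ON a.dept_id = b.id

Result:
name   | department
-------+-----------
Helen  | Design    
Olivia | Design    
Dave   | NULL      
Tina   | Design    
Pete   | NULL      


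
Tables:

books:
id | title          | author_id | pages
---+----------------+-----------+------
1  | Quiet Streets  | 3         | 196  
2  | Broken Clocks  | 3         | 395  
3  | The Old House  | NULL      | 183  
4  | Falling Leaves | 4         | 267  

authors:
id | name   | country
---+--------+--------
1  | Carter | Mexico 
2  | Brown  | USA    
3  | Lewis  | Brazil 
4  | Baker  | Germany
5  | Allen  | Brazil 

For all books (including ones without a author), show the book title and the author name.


LEFT JOIN keeps every row from books (the left table); where author_id has no match in authors, the author columns become NULL. Walk through each book:
  - book 1 (Quiet Streets): author_id=3 -> matches Lewis
  - book 2 (Broken Clocks): author_id=3 -> matches Lewis
  - book 3 (The Old House): author_id=NULL, no match -> kept with NULL
  - book 4 (Falling Leaves): author_id=4 -> matches Baker
All 4 rows appear; 1 has NULL author.

SQL:
SELECT a.title, b.name AS author
FROM books a
LEFT JOIN authors b ON a.author_id = b.id

Result:
title          | author
---------------+-------
Quiet Streets  | Lewis 
Broken Clocks  | Lewis 
The Old House  | NULL  
Falling Leaves | Baker 


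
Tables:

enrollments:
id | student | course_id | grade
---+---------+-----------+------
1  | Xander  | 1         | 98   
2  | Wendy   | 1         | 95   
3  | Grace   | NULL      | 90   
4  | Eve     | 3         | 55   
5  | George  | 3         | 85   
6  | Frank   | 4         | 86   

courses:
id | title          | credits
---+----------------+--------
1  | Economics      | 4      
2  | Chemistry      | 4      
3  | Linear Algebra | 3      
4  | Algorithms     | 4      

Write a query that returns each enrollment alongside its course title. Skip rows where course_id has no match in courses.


INNER JOIN keeps only enrollments rows whose course_id matches an id in courses. Walk through each enrollment:
  - enrollment 1 (Xander): course_id=1 -> matches Economics
  - enrollment 2 (Wendy): course_id=1 -> matches Economics
  - enrollment 3 (Grace): course_id=NULL, no match -> dropped
  - enrollment 4 (Eve): course_id=3 -> matches Linear Algebra
  - enrollment 5 (George): course_id=3 -> matches Linear Algebra
  - enrollment 6 (Frank): course_id=4 -> matches Algorithms
So 1 of 6 rows is dropped.

SQL:
SELECT a.student, b.title AS course
FROM enrollments a
INNER JOIN courses b ON a.course_id = b.id

Result:
student | course        
--------+---------------
Xander  | Economics     
Wendy   | Economics     
Eve     | Linear Algebra
George  | Linear Algebra
Frank   | Algorithms    


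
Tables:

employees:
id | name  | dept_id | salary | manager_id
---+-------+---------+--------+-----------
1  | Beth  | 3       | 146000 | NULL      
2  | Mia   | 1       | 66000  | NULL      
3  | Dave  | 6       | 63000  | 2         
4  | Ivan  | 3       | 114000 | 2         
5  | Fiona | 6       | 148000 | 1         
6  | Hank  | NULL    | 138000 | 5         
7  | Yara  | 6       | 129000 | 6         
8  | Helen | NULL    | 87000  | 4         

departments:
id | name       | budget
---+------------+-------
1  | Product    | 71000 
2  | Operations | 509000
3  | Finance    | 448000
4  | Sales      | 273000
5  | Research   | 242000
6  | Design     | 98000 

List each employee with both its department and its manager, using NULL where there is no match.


Two LEFT JOINs from the same base table employees: one to departments via dept_id, one to employees itself via manager_id. Both are LEFT so every employee is preserved.
Match against departments:
  - employee 1 (Beth): dept_id=3 -> matches Finance
  - employee 2 (Mia): dept_id=1 -> matches Product
  - employee 3 (Dave): dept_id=6 -> matches Design
  - employee 4 (Ivan): dept_id=3 -> matches Finance
  - employee 5 (Fiona): dept_id=6 -> matches Design
  - employee 6 (Hank): dept_id=NULL, no match -> kept with NULL
  - employee 7 (Yara): dept_id=6 -> matches Design
  - employee 8 (Helen): dept_id=NULL, no match -> kept with NULL
Match against employees (self):
  - employee 1 (Beth): manager_id=NULL -> NULL
  - employee 2 (Mia): manager_id=NULL -> NULL
  - employee 3 (Dave): manager_id=2 -> Mia
  - employee 4 (Ivan): manager_id=2 -> Mia
  - employee 5 (Fiona): manager_id=1 -> Beth
  - employee 6 (Hank): manager_id=5 -> Fiona
  - employee 7 (Yara): manager_id=6 -> Hank
  - employee 8 (Helen): manager_id=4 -> Ivan

SQL:
SELECT a.name, b.name AS department, c.name AS manager
FROM employees a
LEFT JOIN departments b ON a.dept_id = b.id
LEFT JOIN employees c ON a.manager_id = c.id

Result:
name  | department | manager
------+------------+--------
Beth  | Finance    | NULL   
Mia   | Product    | NULL   
Dave  | Design     | Mia    
Ivan  | Finance    | Mia    
Fiona | Design     | Beth   
Hank  | NULL       | Fiona  
Yara  | Design     | Hank   
Helen | NULL       | Ivan   


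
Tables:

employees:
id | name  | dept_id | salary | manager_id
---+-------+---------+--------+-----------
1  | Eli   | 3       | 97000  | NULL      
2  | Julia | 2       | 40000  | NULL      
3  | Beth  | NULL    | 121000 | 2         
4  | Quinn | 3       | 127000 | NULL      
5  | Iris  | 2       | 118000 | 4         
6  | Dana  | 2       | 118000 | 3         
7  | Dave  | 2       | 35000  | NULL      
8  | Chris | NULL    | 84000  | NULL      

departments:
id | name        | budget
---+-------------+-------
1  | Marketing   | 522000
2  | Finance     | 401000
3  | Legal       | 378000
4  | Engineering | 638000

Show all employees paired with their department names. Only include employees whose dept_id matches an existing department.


INNER JOIN keeps only employees rows whose dept_id matches an id in departments. Walk through each employee:
  - employee 1 (Eli): dept_id=3 -> matches Legal
  - employee 2 (Julia): dept_id=2 -> matches Finance
  - employee 3 (Beth): dept_id=NULL, no match -> dropped
  - employee 4 (Quinn): dept_id=3 -> matches Legal
  - employee 5 (Iris): dept_id=2 -> matches Finance
  - employee 6 (Dana): dept_id=2 -> matches Finance
  - employee 7 (Dave): dept_id=2 -> matches Finance
  - employee 8 (Chris): dept_id=NULL, no match -> dropped
So 2 of 8 rows are dropped.

SQL:
SELECT a.name, b.name AS department
FROM employees a
INNER JOIN departments b ON a.dept_id = b.id

Result:
name  | department
------+-----------
Eli   | Legal     
Julia | Finance   
Quinn | Legal     
Iris  | Finance   
Dana  | Finance   
Dave  | Finance   


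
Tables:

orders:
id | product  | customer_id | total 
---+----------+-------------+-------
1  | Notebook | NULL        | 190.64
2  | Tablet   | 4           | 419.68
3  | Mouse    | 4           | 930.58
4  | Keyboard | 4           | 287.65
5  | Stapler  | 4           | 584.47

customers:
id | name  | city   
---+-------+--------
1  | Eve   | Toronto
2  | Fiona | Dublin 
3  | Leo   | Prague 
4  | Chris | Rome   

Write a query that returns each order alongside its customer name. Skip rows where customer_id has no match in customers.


INNER JOIN keeps only orders rows whose customer_id matches an id in customers. Walk through each order:
  - order 1 (Notebook): customer_id=NULL, no match -> dropped
  - order 2 (Tablet): customer_id=4 -> matches Chris
  - order 3 (Mouse): customer_id=4 -> matches Chris
  - order 4 (Keyboard): customer_id=4 -> matches Chris
  - order 5 (Stapler): customer_id=4 -> matches Chris
So 1 of 5 rows is dropped.

SQL:
SELECT a.product, b.name AS customer
FROM orders a
INNER JOIN customers b ON a.customer_id = b.id

Result:
product  | customer
---------+---------
Tablet   | Chris   
Mouse    | Chris   
Keyboard | Chris   
Stapler  | Chris   


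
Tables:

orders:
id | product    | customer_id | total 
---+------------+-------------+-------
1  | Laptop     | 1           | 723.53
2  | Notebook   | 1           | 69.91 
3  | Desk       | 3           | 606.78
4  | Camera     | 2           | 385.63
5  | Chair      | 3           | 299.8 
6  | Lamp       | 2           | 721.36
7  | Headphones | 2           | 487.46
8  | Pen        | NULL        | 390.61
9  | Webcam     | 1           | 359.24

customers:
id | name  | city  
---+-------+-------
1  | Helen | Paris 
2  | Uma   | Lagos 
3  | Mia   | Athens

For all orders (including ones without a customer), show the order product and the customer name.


LEFT JOIN keeps every row from orders (the left table); where customer_id has no match in customers, the customer columns become NULL. Walk through each order:
  - order 1 (Laptop): customer_id=1 -> matches Helen
  - order 2 (Notebook): customer_id=1 -> matches Helen
  - order 3 (Desk): customer_id=3 -> matches Mia
  - order 4 (Camera): customer_id=2 -> matches Uma
  - order 5 (Chair): customer_id=3 -> matches Mia
  - order 6 (Lamp): customer_id=2 -> matches Uma
  - order 7 (Headphones): customer_id=2 -> matches Uma
  - order 8 (Pen): customer_id=NULL, no match -> kept with NULL
  - order 9 (Webcam): customer_id=1 -> matches Helen
All 9 rows appear; 1 has NULL customer.

SQL:
SELECT a.product, b.name AS customer
FROM orders a
LEFT JOIN customers b ON a.customer_id = b.id

Result:
product    | customer
-----------+---------
Laptop     | Helen   
Notebook   | Helen   
Desk       | Mia     
Camera     | Uma     
Chair      | Mia     
Lamp       | Uma     
Headphones | Uma     
Pen        | NULL    
Webcam     | Helen   


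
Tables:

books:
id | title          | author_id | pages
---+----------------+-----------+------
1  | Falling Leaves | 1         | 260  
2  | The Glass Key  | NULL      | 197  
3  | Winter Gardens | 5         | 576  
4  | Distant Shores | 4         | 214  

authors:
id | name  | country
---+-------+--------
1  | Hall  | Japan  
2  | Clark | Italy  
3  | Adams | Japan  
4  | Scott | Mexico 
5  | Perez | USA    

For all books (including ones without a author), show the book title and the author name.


LEFT JOIN keeps every row from books (the left table); where author_id has no match in authors, the author columns become NULL. Walk through each book:
  - book 1 (Falling Leaves): author_id=1 -> matches Hall
  - book 2 (The Glass Key): author_id=NULL, no match -> kept with NULL
  - book 3 (Winter Gardens): author_id=5 -> matches Perez
  - book 4 (Distant Shores): author_id=4 -> matches Scott
All 4 rows appear; 1 has NULL author.

SQL:
SELECT a.title, b.name AS author
FROM books a
LEFT JOIN authors b ON a.author_id = b.id

Result:
title          | author
---------------+-------
Falling Leaves | Hall  
The Glass Key  | NULL  
Winter Gardens | Perez 
Distant Shores | Scott 


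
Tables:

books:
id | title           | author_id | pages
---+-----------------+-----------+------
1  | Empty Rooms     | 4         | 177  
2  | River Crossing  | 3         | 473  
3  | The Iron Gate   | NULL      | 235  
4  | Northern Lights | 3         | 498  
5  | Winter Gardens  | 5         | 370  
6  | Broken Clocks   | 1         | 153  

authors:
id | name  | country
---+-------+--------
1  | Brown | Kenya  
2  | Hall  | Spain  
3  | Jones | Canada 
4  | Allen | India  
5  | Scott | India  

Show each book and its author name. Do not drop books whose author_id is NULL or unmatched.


LEFT JOIN keeps every row from books (the left table); where author_id has no match in authors, the author columns become NULL. Walk through each book:
  - book 1 (Empty Rooms): author_id=4 -> matches Allen
  - book 2 (River Crossing): author_id=3 -> matches Jones
  - book 3 (The Iron Gate): author_id=NULL, no match -> kept with NULL
  - book 4 (Northern Lights): author_id=3 -> matches Jones
  - book 5 (Winter Gardens): author_id=5 -> matches Scott
  - book 6 (Broken Clocks): author_id=1 -> matches Brown
All 6 rows appear; 1 has NULL author.

SQL:
SELECT a.title, b.name AS author
FROM books a
LEFT JOIN authors b ON a.author_id = b.id

Result:
title           | author
----------------+-------
Empty Rooms     | Allen 
River Crossing  | Jones 
The Iron Gate   | NULL  
Northern Lights | Jones 
Winter Gardens  | Scott 
Broken Clocks   | Brown 


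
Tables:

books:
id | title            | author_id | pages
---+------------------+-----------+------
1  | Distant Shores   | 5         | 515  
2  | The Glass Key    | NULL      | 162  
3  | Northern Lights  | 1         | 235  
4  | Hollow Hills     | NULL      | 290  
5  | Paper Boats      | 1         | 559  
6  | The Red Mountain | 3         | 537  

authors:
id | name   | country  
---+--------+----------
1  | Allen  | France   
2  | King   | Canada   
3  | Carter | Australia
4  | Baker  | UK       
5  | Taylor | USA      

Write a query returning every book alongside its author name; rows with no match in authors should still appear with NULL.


LEFT JOIN keeps every row from books (the left table); where author_id has no match in authors, the author columns become NULL. Walk through each book:
  - book 1 (Distant Shores): author_id=5 -> matches Taylor
  - book 2 (The Glass Key): author_id=NULL, no match -> kept with NULL
  - book 3 (Northern Lights): author_id=1 -> matches Allen
  - book 4 (Hollow Hills): author_id=NULL, no match -> kept with NULL
  - book 5 (Paper Boats): author_id=1 -> matches Allen
  - book 6 (The Red Mountain): author_id=3 -> matches Carter
All 6 rows appear; 2 have NULL author.

SQL:
SELECT a.title, b.name AS author
FROM books a
LEFT JOIN authors b ON a.author_id = b.id

Result:
title            | author
-----------------+-------
Distant Shores   | Taylor
The Glass Key    | NULL  
Northern Lights  | Allen 
Hollow Hills     | NULL  
Paper Boats      | Allen 
The Red Mountain | Carter


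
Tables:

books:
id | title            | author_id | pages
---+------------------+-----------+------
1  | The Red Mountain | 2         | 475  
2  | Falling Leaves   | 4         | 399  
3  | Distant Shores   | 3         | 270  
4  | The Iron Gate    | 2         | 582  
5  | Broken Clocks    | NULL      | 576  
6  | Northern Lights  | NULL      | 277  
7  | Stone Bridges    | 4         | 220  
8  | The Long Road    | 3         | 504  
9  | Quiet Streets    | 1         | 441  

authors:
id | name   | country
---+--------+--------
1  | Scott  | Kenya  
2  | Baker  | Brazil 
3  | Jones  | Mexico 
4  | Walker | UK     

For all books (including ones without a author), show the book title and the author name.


LEFT JOIN keeps every row from books (the left table); where author_id has no match in authors, the author columns become NULL. Walk through each book:
  - book 1 (The Red Mountain): author_id=2 -> matches Baker
  - book 2 (Falling Leaves): author_id=4 -> matches Walker
  - book 3 (Distant Shores): author_id=3 -> matches Jones
  - book 4 (The Iron Gate): author_id=2 -> matches Baker
  - book 5 (Broken Clocks): author_id=NULL, no match -> kept with NULL
  - book 6 (Northern Lights): author_id=NULL, no match -> kept with NULL
  - book 7 (Stone Bridges): author_id=4 -> matches Walker
  - book 8 (The Long Road): author_id=3 -> matches Jones
  - book 9 (Quiet Streets): author_id=1 -> matches Scott
All 9 rows appear; 2 have NULL author.

SQL:
SELECT a.title, b.name AS author
FROM books a
LEFT JOIN authors b ON a.author_id = b.id

Result:
title            | author
-----------------+-------
The Red Mountain | Baker 
Falling Leaves   | Walker
Distant Shores   | Jones 
The Iron Gate    | Baker 
Broken Clocks    | NULL  
Northern Lights  | NULL  
Stone Bridges    | Walker
The Long Road    | Jones 
Quiet Streets    | Scott 


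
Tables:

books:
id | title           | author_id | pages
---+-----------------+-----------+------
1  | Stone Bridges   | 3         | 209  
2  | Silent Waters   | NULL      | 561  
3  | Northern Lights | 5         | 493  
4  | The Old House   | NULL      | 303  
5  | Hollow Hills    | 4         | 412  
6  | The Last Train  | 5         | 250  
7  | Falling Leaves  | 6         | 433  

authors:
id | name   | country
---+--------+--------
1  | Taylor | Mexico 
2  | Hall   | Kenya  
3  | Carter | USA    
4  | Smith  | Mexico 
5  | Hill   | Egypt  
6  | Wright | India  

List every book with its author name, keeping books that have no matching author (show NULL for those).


LEFT JOIN keeps every row from books (the left table); where author_id has no match in authors, the author columns become NULL. Walk through each book:
  - book 1 (Stone Bridges): author_id=3 -> matches Carter
  - book 2 (Silent Waters): author_id=NULL, no match -> kept with NULL
  - book 3 (Northern Lights): author_id=5 -> matches Hill
  - book 4 (The Old House): author_id=NULL, no match -> kept with NULL
  - book 5 (Hollow Hills): author_id=4 -> matches Smith
  - book 6 (The Last Train): author_id=5 -> matches Hill
  - book 7 (Falling Leaves): author_id=6 -> matches Wright
All 7 rows appear; 2 have NULL author.

SQL:
SELECT a.title, b.name AS author
FROM books a
LEFT JOIN authors b ON a.author_id = b.id

Result:
title           | author
----------------+-------
Stone Bridges   | Carter
Silent Waters   | NULL  
Northern Lights | Hill  
The Old House   | NULL  
Hollow Hills    | Smith 
The Last Train  | Hill  
Falling Leaves  | Wright


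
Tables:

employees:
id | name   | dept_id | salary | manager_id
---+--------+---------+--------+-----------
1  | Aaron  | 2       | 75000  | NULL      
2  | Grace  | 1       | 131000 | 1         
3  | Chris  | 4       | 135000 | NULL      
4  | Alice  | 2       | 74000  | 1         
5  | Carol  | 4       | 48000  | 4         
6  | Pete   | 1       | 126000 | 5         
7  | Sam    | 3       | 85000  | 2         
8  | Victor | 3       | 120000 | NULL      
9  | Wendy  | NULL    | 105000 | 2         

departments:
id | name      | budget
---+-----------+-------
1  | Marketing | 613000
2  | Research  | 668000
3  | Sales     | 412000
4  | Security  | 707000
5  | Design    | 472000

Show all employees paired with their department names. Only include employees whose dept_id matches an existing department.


INNER JOIN keeps only employees rows whose dept_id matches an id in departments. Walk through each employee:
  - employee 1 (Aaron): dept_id=2 -> matches Research
  - employee 2 (Grace): dept_id=1 -> matches Marketing
  - employee 3 (Chris): dept_id=4 -> matches Security
  - employee 4 (Alice): dept_id=2 -> matches Research
  - employee 5 (Carol): dept_id=4 -> matches Security
  - employee 6 (Pete): dept_id=1 -> matches Marketing
  - employee 7 (Sam): dept_id=3 -> matches Sales
  - employee 8 (Victor): dept_id=3 -> matches Sales
  - employee 9 (Wendy): dept_id=NULL, no match -> dropped
So 1 of 9 rows is dropped.

SQL:
SELECT a.name, b.name AS department
FROM employees a
INNER JOIN departments b ON a.dept_id = b.id

Result:
name   | department
-------+-----------
Aaron  | Research  
Grace  | Marketing 
Chris  | Security  
Alice  | Research  
Carol  | Security  
Pete   | Marketing 
Sam    | Sales     
Victor | Sales     


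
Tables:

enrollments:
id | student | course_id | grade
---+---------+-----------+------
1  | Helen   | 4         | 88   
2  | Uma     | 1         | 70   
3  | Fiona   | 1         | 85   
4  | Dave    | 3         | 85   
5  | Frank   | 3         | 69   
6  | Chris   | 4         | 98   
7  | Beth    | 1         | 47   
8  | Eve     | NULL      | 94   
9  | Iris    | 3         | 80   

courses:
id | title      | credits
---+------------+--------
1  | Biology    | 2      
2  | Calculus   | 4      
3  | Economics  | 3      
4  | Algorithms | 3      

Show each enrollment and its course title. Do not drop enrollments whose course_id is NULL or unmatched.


LEFT JOIN keeps every row from enrollments (the left table); where course_id has no match in courses, the course columns become NULL. Walk through each enrollment:
  - enrollment 1 (Helen): course_id=4 -> matches Algorithms
  - enrollment 2 (Uma): course_id=1 -> matches Biology
  - enrollment 3 (Fiona): course_id=1 -> matches Biology
  - enrollment 4 (Dave): course_id=3 -> matches Economics
  - enrollment 5 (Frank): course_id=3 -> matches Economics
  - enrollment 6 (Chris): course_id=4 -> matches Algorithms
  - enrollment 7 (Beth): course_id=1 -> matches Biology
  - enrollment 8 (Eve): course_id=NULL, no match -> kept with NULL
  - enrollment 9 (Iris): course_id=3 -> matches Economics
All 9 rows appear; 1 has NULL course.

SQL:
SELECT a.student, b.title AS course
FROM enrollments a
LEFT JOIN courses b ON a.course_id = b.id

Result:
student | course    
--------+-----------
Helen   | Algorithms
Uma     | Biology   
Fiona   | Biology   
Dave    | Economics 
Frank   | Economics 
Chris   | Algorithms
Beth    | Biology   
Eve     | NULL      
Iris    | Economics 


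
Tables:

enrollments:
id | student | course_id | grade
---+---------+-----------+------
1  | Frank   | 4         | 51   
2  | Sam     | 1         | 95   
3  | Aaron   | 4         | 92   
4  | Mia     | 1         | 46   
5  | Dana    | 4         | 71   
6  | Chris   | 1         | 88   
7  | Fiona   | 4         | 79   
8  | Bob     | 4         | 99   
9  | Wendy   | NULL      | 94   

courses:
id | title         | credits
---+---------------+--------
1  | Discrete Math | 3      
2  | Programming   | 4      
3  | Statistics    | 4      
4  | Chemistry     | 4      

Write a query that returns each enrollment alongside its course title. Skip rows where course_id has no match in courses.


INNER JOIN keeps only enrollments rows whose course_id matches an id in courses. Walk through each enrollment:
  - enrollment 1 (Frank): course_id=4 -> matches Chemistry
  - enrollment 2 (Sam): course_id=1 -> matches Discrete Math
  - enrollment 3 (Aaron): course_id=4 -> matches Chemistry
  - enrollment 4 (Mia): course_id=1 -> matches Discrete Math
  - enrollment 5 (Dana): course_id=4 -> matches Chemistry
  - enrollment 6 (Chris): course_id=1 -> matches Discrete Math
  - enrollment 7 (Fiona): course_id=4 -> matches Chemistry
  - enrollment 8 (Bob): course_id=4 -> matches Chemistry
  - enrollment 9 (Wendy): course_id=NULL, no match -> dropped
So 1 of 9 rows is dropped.

SQL:
SELECT a.student, b.title AS course
FROM enrollments a
INNER JOIN courses b ON a.course_id = b.id

Result:
student | course       
--------+--------------
Frank   | Chemistry    
Sam     | Discrete Math
Aaron   | Chemistry    
Mia     | Discrete Math
Dana    | Chemistry    
Chris   | Discrete Math
Fiona   | Chemistry    
Bob     | Chemistry    


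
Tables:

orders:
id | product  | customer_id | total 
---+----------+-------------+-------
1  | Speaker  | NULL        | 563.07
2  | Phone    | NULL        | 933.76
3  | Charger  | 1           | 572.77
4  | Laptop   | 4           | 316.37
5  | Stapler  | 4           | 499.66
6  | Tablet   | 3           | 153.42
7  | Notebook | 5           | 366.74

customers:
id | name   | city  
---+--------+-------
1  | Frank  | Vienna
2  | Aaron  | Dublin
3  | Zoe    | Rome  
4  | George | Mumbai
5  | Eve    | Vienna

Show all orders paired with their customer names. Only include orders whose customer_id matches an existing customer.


INNER JOIN keeps only orders rows whose customer_id matches an id in customers. Walk through each order:
  - order 1 (Speaker): customer_id=NULL, no match -> dropped
  - order 2 (Phone): customer_id=NULL, no match -> dropped
  - order 3 (Charger): customer_id=1 -> matches Frank
  - order 4 (Laptop): customer_id=4 -> matches George
  - order 5 (Stapler): customer_id=4 -> matches George
  - order 6 (Tablet): customer_id=3 -> matches Zoe
  - order 7 (Notebook): customer_id=5 -> matches Eve
So 2 of 7 rows are dropped.

SQL:
SELECT a.product, b.name AS customer
FROM orders a
INNER JOIN customers b ON a.customer_id = b.id

Result:
product  | customer
---------+---------
Charger  | Frank   
Laptop   | George  
Stapler  | George  
Tablet   | Zoe     
Notebook | Eve     


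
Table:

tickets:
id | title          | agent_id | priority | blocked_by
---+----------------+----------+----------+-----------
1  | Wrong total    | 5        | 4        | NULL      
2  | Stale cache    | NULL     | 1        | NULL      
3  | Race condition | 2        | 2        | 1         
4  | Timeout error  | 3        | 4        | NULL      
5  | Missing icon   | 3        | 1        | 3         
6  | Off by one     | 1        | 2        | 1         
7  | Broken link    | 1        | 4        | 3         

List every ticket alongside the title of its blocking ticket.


This is a self-join: tickets is joined to a second copy of itself, matching each row's blocked_by to another row's id. Use LEFT JOIN so rows with blocked_by=NULL are kept.
  - ticket 1 (Wrong total): blocked_by=NULL -> NULL
  - ticket 2 (Stale cache): blocked_by=NULL -> NULL
  - ticket 3 (Race condition): blocked_by=1 -> Wrong total
  - ticket 4 (Timeout error): blocked_by=NULL -> NULL
  - ticket 5 (Missing icon): blocked_by=3 -> Race condition
  - ticket 6 (Off by one): blocked_by=1 -> Wrong total
  - ticket 7 (Broken link): blocked_by=3 -> Race condition

SQL:
SELECT a.title AS item, b.title AS blocked_by
FROM tickets a
LEFT JOIN tickets b ON a.blocked_by = b.id

Result:
item           | blocked_by    
---------------+---------------
Wrong total    | NULL          
Stale cache    | NULL          
Race condition | Wrong total   
Timeout error  | NULL          
Missing icon   | Race condition
Off by one     | Wrong total   
Broken link    | Race condition


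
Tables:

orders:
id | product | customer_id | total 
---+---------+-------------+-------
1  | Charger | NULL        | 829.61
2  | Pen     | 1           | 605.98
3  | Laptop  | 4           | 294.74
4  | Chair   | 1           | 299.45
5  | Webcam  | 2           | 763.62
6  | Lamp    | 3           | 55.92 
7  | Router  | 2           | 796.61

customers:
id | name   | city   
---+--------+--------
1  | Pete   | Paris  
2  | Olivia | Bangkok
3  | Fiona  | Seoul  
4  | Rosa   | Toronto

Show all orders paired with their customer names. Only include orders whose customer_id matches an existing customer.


INNER JOIN keeps only orders rows whose customer_id matches an id in customers. Walk through each order:
  - order 1 (Charger): customer_id=NULL, no match -> dropped
  - order 2 (Pen): customer_id=1 -> matches Pete
  - order 3 (Laptop): customer_id=4 -> matches Rosa
  - order 4 (Chair): customer_id=1 -> matches Pete
  - order 5 (Webcam): customer_id=2 -> matches Olivia
  - order 6 (Lamp): customer_id=3 -> matches Fiona
  - order 7 (Router): customer_id=2 -> matches Olivia
So 1 of 7 rows is dropped.

SQL:
SELECT a.product, b.name AS customer
FROM orders a
INNER JOIN customers b ON a.customer_id = b.id

Result:
product | customer
--------+---------
Pen     | Pete    
Laptop  | Rosa    
Chair   | Pete    
Webcam  | Olivia  
Lamp    | Fiona   
Router  | Olivia  


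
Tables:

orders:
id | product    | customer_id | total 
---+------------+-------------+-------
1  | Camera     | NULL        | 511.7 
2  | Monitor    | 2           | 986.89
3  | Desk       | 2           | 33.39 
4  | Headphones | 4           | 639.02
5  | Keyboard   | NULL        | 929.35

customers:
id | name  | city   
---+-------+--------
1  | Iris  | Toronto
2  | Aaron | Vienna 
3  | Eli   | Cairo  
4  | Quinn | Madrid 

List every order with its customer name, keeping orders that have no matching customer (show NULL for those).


LEFT JOIN keeps every row from orders (the left table); where customer_id has no match in customers, the customer columns become NULL. Walk through each order:
  - order 1 (Camera): customer_id=NULL, no match -> kept with NULL
  - order 2 (Monitor): customer_id=2 -> matches Aaron
  - order 3 (Desk): customer_id=2 -> matches Aaron
  - order 4 (Headphones): customer_id=4 -> matches Quinn
  - order 5 (Keyboard): customer_id=NULL, no match -> kept with NULL
All 5 rows appear; 2 have NULL customer.

SQL:
SELECT a.product, b.name AS customer
FROM orders a
LEFT JOIN customers b ON a.customer_id = b.id

Result:
product    | customer
-----------+---------
Camera     | NULL    
Monitor    | Aaron   
Desk       | Aaron   
Headphones | Quinn   
Keyboard   | NULL    
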